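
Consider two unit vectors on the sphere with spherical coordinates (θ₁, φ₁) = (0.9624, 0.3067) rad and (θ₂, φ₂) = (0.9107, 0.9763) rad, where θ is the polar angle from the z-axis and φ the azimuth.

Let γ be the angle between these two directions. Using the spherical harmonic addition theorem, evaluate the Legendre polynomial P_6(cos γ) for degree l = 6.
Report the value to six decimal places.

-0.389629

Addition theorem: P_6(cos γ) = (4π/13) Σ_m Y*_{lm}(Ω₁) Y_{lm}(Ω₂), m = −6…6:
  m=-6: -0.039250+0.142150i × +0.106912+0.048436i = -0.011082+0.013296i  (running Σ = -0.011082+0.013296i)
  m=-5: +0.013268+0.355577i × +0.053121+0.311116i = -0.109921+0.023016i  (running Σ = -0.121002+0.036313i)
  m=-4: +0.141474+0.394916i × -0.314698+0.301273i = -0.163499-0.081657i  (running Σ = -0.284502-0.045344i)
  m=-3: +0.073938+0.097120i × -0.218632-0.047215i = -0.011580-0.024724i  (running Σ = -0.296081-0.070068i)
  m=-2: -0.243609-0.171499i × +0.083489+0.207940i = +0.015323-0.064974i  (running Σ = -0.280758-0.135043i)
  m=-1: -0.235512-0.074585i × -0.180463+0.266923i = +0.062410-0.049404i  (running Σ = -0.218349-0.184446i)
  m=0: +0.237639-0.000000i × +0.141488+0.000000i = +0.033623+0.000000i  (running Σ = -0.184726-0.184446i)
  m=1: +0.235512-0.074585i × +0.180463+0.266923i = +0.062410+0.049404i  (running Σ = -0.122316-0.135043i)
  m=2: -0.243609+0.171499i × +0.083489-0.207940i = +0.015323+0.064974i  (running Σ = -0.106993-0.070068i)
  m=3: -0.073938+0.097120i × +0.218632-0.047215i = -0.011580+0.024724i  (running Σ = -0.118573-0.045344i)
  m=4: +0.141474-0.394916i × -0.314698-0.301273i = -0.163499+0.081657i  (running Σ = -0.282072+0.036313i)
  m=5: -0.013268+0.355577i × -0.053121+0.311116i = -0.109921-0.023016i  (running Σ = -0.391993+0.013296i)
  m=6: -0.039250-0.142150i × +0.106912-0.048436i = -0.011082-0.013296i  (running Σ = -0.403074-0.000000i)
Σ over m = -0.403074-0.000000i; ×(4π/13) → -0.389629-0.000000i. Real part: -0.389629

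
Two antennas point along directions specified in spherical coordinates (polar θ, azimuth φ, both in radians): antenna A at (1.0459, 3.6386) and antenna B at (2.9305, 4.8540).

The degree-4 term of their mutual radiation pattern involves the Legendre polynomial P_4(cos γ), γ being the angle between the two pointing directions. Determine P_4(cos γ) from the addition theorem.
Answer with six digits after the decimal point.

-0.163120

Summing Y*_{l m}(θ₁,φ₁)·Y_{l m}(θ₂,φ₂) over m ∈ [−4, 4]; prefactor 4π/(2·4+1) = 1.396263:
  term(m=-4) = 0.00003 + 0.00021j   from Y*(Ω₁)=-0.10057 + 0.22689j, Y(Ω₂)=0.00072 - 0.00046j
  term(m=-3) = 0.00401 - 0.00221j   from Y*(Ω₁)=-0.03239 - 0.40520j, Y(Ω₂)=0.00464 + 0.01026j
  term(m=-2) = -0.01203 - 0.01036j   from Y*(Ω₁)=0.10354 + 0.15914j, Y(Ω₂)=-0.08027 + 0.02336j
  term(m=-1) = 0.03174 - 0.08551j   from Y*(Ω₁)=0.22400 + 0.12150j, Y(Ω₂)=-0.05052 - 0.35433j
  term(m=+0) = -0.16432 + 0.00000j   from Y*(Ω₁)=-0.24611 + 0.00000j, Y(Ω₂)=0.66765 + 0.00000j
  term(m=+1) = 0.03174 + 0.08551j   from Y*(Ω₁)=-0.22400 + 0.12150j, Y(Ω₂)=0.05052 - 0.35433j
  term(m=+2) = -0.01203 + 0.01036j   from Y*(Ω₁)=0.10354 - 0.15914j, Y(Ω₂)=-0.08027 - 0.02336j
  term(m=+3) = 0.00401 + 0.00221j   from Y*(Ω₁)=0.03239 - 0.40520j, Y(Ω₂)=-0.00464 + 0.01026j
  term(m=+4) = 0.00003 - 0.00021j   from Y*(Ω₁)=-0.10057 - 0.22689j, Y(Ω₂)=0.00072 + 0.00046j
Σ over m = -0.11683 + 0.00000j; ×(4π/9) → -0.16312 + 0.00000j. Real part: -0.163120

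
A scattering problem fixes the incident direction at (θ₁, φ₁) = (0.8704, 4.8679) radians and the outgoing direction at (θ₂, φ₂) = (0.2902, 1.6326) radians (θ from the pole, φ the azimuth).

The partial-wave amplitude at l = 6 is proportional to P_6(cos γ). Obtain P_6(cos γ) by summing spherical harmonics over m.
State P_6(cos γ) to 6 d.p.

Term-by-term m-sum for l=6 (normalisation 4π/13 = 0.966644):
  m=-6: Y*=(-0.057461, -0.077543)  Y=(-0.000247, 0.000096)  product (0.000022, 0.000014)
  m=-5: Y*=(0.197713, -0.200839)  Y=(-0.000935, -0.002930)  product (-0.000773, -0.000391)
  m=-4: Y*=(0.353703, 0.253605)  Y=(0.021103, -0.005326)  product (0.008815, 0.003468)
  m=-3: Y*=(-0.132473, 0.263045)  Y=(0.019138, 0.102036)  product (-0.029375, -0.008483)
  m=-2: Y*=(0.141884, 0.045609)  Y=(-0.325270, 0.040412)  product (-0.047994, -0.009102)
  m=-1: Y*=(-0.055582, 0.354531)  Y=(-0.036792, -0.594545)  product (0.212829, 0.020002)
  m=+0: Y*=(0.052087, -0.000000)  Y=(0.295710, 0.000000)  product (0.015403, 0.000000)
  m=+1: Y*=(0.055582, 0.354531)  Y=(0.036792, -0.594545)  product (0.212829, -0.020002)
  m=+2: Y*=(0.141884, -0.045609)  Y=(-0.325270, -0.040412)  product (-0.047994, 0.009102)
  m=+3: Y*=(0.132473, 0.263045)  Y=(-0.019138, 0.102036)  product (-0.029375, 0.008483)
  m=+4: Y*=(0.353703, -0.253605)  Y=(0.021103, 0.005326)  product (0.008815, -0.003468)
  m=+5: Y*=(-0.197713, -0.200839)  Y=(0.000935, -0.002930)  product (-0.000773, 0.000391)
  m=+6: Y*=(-0.057461, 0.077543)  Y=(-0.000247, -0.000096)  product (0.000022, -0.000014)
Accumulated sum (0.302449, 0.000000); after 4π/(2l+1) scaling, (0.292360, 0.000000) ⇒ P_6 = 0.292360

0.292360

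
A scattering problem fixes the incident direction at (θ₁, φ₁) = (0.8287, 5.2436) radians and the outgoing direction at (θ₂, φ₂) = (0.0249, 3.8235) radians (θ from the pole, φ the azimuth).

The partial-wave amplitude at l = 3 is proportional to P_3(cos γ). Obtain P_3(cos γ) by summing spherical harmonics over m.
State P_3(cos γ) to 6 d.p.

-0.237095

Expand P_3 via completeness: Σ_{m} conj(Y_{3,m}) at Ω₁ times Y_{3,m} at Ω₂ —
  m=-3: Y*=-0.167014-0.003815i  Y=+0.000003+0.000006i  product -0.000000-0.000001i
  m=-2: Y*=-0.182640-0.327766i  Y=+0.000130-0.000620i  product -0.000227+0.000071i
  m=-1: Y*=+0.154908-0.263653i  Y=-0.024968+0.020270i  product +0.001476+0.009723i
  m=+0: Y*=-0.180639-0.000000i  Y=+0.744965+0.000000i  product -0.134570-0.000000i
  m=+1: Y*=-0.154908-0.263653i  Y=+0.024968+0.020270i  product +0.001476-0.009723i
  m=+2: Y*=-0.182640+0.327766i  Y=+0.000130+0.000620i  product -0.000227-0.000071i
  m=+3: Y*=+0.167014-0.003815i  Y=-0.000003+0.000006i  product -0.000000+0.000001i
Accumulated sum -0.132072+0.000000i; after 4π/(2l+1) scaling, -0.237095+0.000000i ⇒ P_3 = -0.237095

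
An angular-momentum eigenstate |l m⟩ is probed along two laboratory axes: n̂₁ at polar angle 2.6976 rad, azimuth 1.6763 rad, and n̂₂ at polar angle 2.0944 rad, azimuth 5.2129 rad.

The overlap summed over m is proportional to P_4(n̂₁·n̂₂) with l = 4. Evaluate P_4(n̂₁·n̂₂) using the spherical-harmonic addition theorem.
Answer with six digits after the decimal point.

0.331719

Addition theorem: P_4(cos γ) = (4π/9) Σ_m Y*_{lm}(Ω₁) Y_{lm}(Ω₂), m = −4…4:
  [-4]  conj(Y_{4,-4})(Ω₁) = 0.01374 + 0.00617j ; Y_{4,-4}(Ω₂) = -0.10405 - 0.22613j ; Δ = -0.00003 - 0.00375j
  [-3]  conj(Y_{4,-3})(Ω₁) = -0.02788 + 0.08514j ; Y_{4,-3}(Ω₂) = 0.40552 + 0.02813j ; Δ = -0.01370 + 0.03374j
  [-2]  conj(Y_{4,-2})(Ω₁) = -0.28417 - 0.06087j ; Y_{4,-2}(Ω₂) = -0.10151 + 0.15845j ; Δ = 0.03849 - 0.03885j
  [-1]  conj(Y_{4,-1})(Ω₁) = 0.05234 - 0.49426j ; Y_{4,-1}(Ω₂) = 0.12288 + 0.22465j ; Δ = 0.11747 - 0.04897j
  [+0]  conj(Y_{4,0})(Ω₁) = 0.19159 + 0.00000j ; Y_{4,0}(Ω₂) = -0.24463 + 0.00000j ; Δ = -0.04687 + 0.00000j
  [+1]  conj(Y_{4,1})(Ω₁) = -0.05234 - 0.49426j ; Y_{4,1}(Ω₂) = -0.12288 + 0.22465j ; Δ = 0.11747 + 0.04897j
  [+2]  conj(Y_{4,2})(Ω₁) = -0.28417 + 0.06087j ; Y_{4,2}(Ω₂) = -0.10151 - 0.15845j ; Δ = 0.03849 + 0.03885j
  [+3]  conj(Y_{4,3})(Ω₁) = 0.02788 + 0.08514j ; Y_{4,3}(Ω₂) = -0.40552 + 0.02813j ; Δ = -0.01370 - 0.03374j
  [+4]  conj(Y_{4,4})(Ω₁) = 0.01374 - 0.00617j ; Y_{4,4}(Ω₂) = -0.10405 + 0.22613j ; Δ = -0.00003 + 0.00375j
Σ over m = 0.23758 - 0.00000j; ×(4π/9) → 0.33172 - 0.00000j. Real part: 0.331719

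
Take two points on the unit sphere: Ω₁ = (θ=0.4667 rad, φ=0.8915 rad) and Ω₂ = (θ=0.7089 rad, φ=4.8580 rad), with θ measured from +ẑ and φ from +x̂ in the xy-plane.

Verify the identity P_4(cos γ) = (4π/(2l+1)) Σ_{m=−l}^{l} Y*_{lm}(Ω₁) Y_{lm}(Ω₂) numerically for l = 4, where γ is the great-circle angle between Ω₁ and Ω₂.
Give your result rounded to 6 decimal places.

Term-by-term m-sum for l=4 (normalisation 4π/9 = 1.396263):
  m=-4: -0.016528-0.007469i × +0.066377-0.043720i = -0.001424+0.000227i  (running Σ = -0.001424+0.000227i)
  m=-3: -0.090914+0.045849i × -0.110900-0.237516i = +0.020972+0.016509i  (running Σ = +0.019549+0.016736i)
  m=-2: -0.065368+0.303406i × -0.411940+0.123477i = -0.010536-0.133056i  (running Σ = +0.009013-0.116321i)
  m=-1: +0.308467+0.382003i × +0.035054+0.239032i = -0.080498+0.087124i  (running Σ = -0.071485-0.029196i)
  m=0: +0.141390-0.000000i × -0.282000+0.000000i = -0.039872+0.000000i  (running Σ = -0.111357-0.029196i)
  m=1: -0.308467+0.382003i × -0.035054+0.239032i = -0.080498-0.087124i  (running Σ = -0.191856-0.116321i)
  m=2: -0.065368-0.303406i × -0.411940-0.123477i = -0.010536+0.133056i  (running Σ = -0.202391+0.016736i)
  m=3: +0.090914+0.045849i × +0.110900-0.237516i = +0.020972-0.016509i  (running Σ = -0.181419+0.000227i)
  m=4: -0.016528+0.007469i × +0.066377+0.043720i = -0.001424-0.000227i  (running Σ = -0.182843+0.000000i)
Total Σ_m = -0.182843+0.000000i. Multiply by 1.396263: -0.255297+0.000000i. P_4(cos γ) = -0.255297

-0.255297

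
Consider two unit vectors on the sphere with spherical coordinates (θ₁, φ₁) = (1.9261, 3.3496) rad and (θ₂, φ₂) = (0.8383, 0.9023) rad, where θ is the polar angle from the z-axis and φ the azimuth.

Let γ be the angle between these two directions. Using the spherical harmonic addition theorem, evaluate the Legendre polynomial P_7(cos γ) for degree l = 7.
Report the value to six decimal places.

0.110173

Summing Y*_{l m}(θ₁,φ₁)·Y_{l m}(θ₂,φ₂) over m ∈ [−7, 7]; prefactor 4π/(2·7+1) = 0.837758:
  term(m=-7) = (-0.002942, -0.019778)   from Y*(Ω₁)=(-0.036452, -0.316279), Y(Ω₂)=(0.062772, -0.002067)
  term(m=-6) = (0.048564, -0.079811)   from Y*(Ω₁)=(-0.140196, -0.419188), Y(Ω₂)=(0.136392, 0.161467)
  term(m=-5) = (0.057844, -0.019805)   from Y*(Ω₁)=(-0.077120, -0.131394), Y(Ω₂)=(-0.080077, 0.393234)
  term(m=-4) = (-0.110946, -0.042321)   from Y*(Ω₁)=(0.189501, 0.208052), Y(Ω₂)=(-0.376651, 0.190193)
  term(m=-3) = (-0.012240, -0.021775)   from Y*(Ω₁)=(0.214039, 0.154108), Y(Ω₂)=(-0.085903, -0.039886)
  term(m=-2) = (0.010609, -0.057577)   from Y*(Ω₁)=(-0.165520, -0.073127), Y(Ω₂)=(0.074957, 0.314736)
  term(m=-1) = (0.055678, -0.046356)   from Y*(Ω₁)=(-0.284079, -0.059958), Y(Ω₂)=(-0.154664, 0.195824)
  term(m=+0) = (0.038376, 0.000000)   from Y*(Ω₁)=(0.148902, -0.000000), Y(Ω₂)=(0.257726, 0.000000)
  term(m=+1) = (0.055678, 0.046356)   from Y*(Ω₁)=(0.284079, -0.059958), Y(Ω₂)=(0.154664, 0.195824)
  term(m=+2) = (0.010609, 0.057577)   from Y*(Ω₁)=(-0.165520, 0.073127), Y(Ω₂)=(0.074957, -0.314736)
  term(m=+3) = (-0.012240, 0.021775)   from Y*(Ω₁)=(-0.214039, 0.154108), Y(Ω₂)=(0.085903, -0.039886)
  term(m=+4) = (-0.110946, 0.042321)   from Y*(Ω₁)=(0.189501, -0.208052), Y(Ω₂)=(-0.376651, -0.190193)
  term(m=+5) = (0.057844, 0.019805)   from Y*(Ω₁)=(0.077120, -0.131394), Y(Ω₂)=(0.080077, 0.393234)
  term(m=+6) = (0.048564, 0.079811)   from Y*(Ω₁)=(-0.140196, 0.419188), Y(Ω₂)=(0.136392, -0.161467)
  term(m=+7) = (-0.002942, 0.019778)   from Y*(Ω₁)=(0.036452, -0.316279), Y(Ω₂)=(-0.062772, -0.002067)
Σ over m = (0.131510, 0.000000); ×(4π/15) → (0.110173, 0.000000). Real part: 0.110173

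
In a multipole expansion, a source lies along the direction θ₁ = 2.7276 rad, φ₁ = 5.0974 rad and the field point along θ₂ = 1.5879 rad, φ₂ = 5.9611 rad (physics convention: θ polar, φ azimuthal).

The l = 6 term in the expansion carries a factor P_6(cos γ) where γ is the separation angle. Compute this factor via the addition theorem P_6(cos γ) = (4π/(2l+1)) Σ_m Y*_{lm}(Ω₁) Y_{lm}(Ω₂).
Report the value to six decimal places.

0.081533

Addition theorem: P_6(cos γ) = (4π/13) Σ_m Y*_{lm}(Ω₁) Y_{lm}(Ω₂), m = −6…6:
  term(m=-6) = (0.000447, 0.000881)   from Y*(Ω₁)=(0.001379, -0.001513), Y(Ω₂)=(-0.170803, 0.451428)
  term(m=-5) = (-0.000177, 0.000426)   from Y*(Ω₁)=(-0.015136, -0.005598), Y(Ω₂)=(0.001133, -0.028577)
  term(m=-4) = (0.025967, -0.008410)   from Y*(Ω₁)=(0.002361, 0.076759), Y(Ω₂)=(-0.099062, -0.341341)
  term(m=-3) = (0.006867, 0.004215)   from Y*(Ω₁)=(0.220890, -0.097523), Y(Ω₂)=(0.018968, 0.027457)
  term(m=-2) = (-0.024219, -0.153383)   from Y*(Ω₁)=(-0.344185, -0.333760), Y(Ω₂)=(0.258979, 0.194505)
  term(m=-1) = (0.010531, -0.012325)   from Y*(Ω₁)=(-0.173150, 0.427283), Y(Ω₂)=(-0.033355, -0.011131)
  term(m=+0) = (0.045511, 0.000000)   from Y*(Ω₁)=(-0.144071, -0.000000), Y(Ω₂)=(-0.315895, 0.000000)
  term(m=+1) = (0.010531, 0.012325)   from Y*(Ω₁)=(0.173150, 0.427283), Y(Ω₂)=(0.033355, -0.011131)
  term(m=+2) = (-0.024219, 0.153383)   from Y*(Ω₁)=(-0.344185, 0.333760), Y(Ω₂)=(0.258979, -0.194505)
  term(m=+3) = (0.006867, -0.004215)   from Y*(Ω₁)=(-0.220890, -0.097523), Y(Ω₂)=(-0.018968, 0.027457)
  term(m=+4) = (0.025967, 0.008410)   from Y*(Ω₁)=(0.002361, -0.076759), Y(Ω₂)=(-0.099062, 0.341341)
  term(m=+5) = (-0.000177, -0.000426)   from Y*(Ω₁)=(0.015136, -0.005598), Y(Ω₂)=(-0.001133, -0.028577)
  term(m=+6) = (0.000447, -0.000881)   from Y*(Ω₁)=(0.001379, 0.001513), Y(Ω₂)=(-0.170803, -0.451428)
Σ over m = (0.084346, -0.000000); ×(4π/13) → (0.081533, -0.000000). Real part: 0.081533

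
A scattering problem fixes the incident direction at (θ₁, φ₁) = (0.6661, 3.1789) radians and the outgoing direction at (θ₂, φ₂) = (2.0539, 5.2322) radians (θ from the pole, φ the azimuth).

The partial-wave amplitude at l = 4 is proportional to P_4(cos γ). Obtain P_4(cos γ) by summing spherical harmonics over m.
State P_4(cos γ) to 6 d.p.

-0.419616

Addition theorem: P_4(cos γ) = (4π/9) Σ_m Y*_{lm}(Ω₁) Y_{lm}(Ω₂), m = −4…4:
  m=-4: Y*=0.06380 + 0.00959j  Y=-0.13249 - 0.23773j  product -0.00617 - 0.01644j
  m=-3: Y*=-0.23074 - 0.02593j  Y=0.40376 + 0.00459j  product -0.09305 - 0.01153j
  m=-2: Y*=0.42380 + 0.03168j  Y=-0.06784 + 0.11547j  product -0.03241 + 0.04679j
  m=-1: Y*=-0.30483 - 0.01138j  Y=0.14398 + 0.25158j  product -0.04103 - 0.07833j
  m=+0: Y*=-0.22960 + 0.00000j  Y=-0.19506 + 0.00000j  product 0.04478 + 0.00000j
  m=+1: Y*=0.30483 - 0.01138j  Y=-0.14398 + 0.25158j  product -0.04103 + 0.07833j
  m=+2: Y*=0.42380 - 0.03168j  Y=-0.06784 - 0.11547j  product -0.03241 - 0.04679j
  m=+3: Y*=0.23074 - 0.02593j  Y=-0.40376 + 0.00459j  product -0.09305 + 0.01153j
  m=+4: Y*=0.06380 - 0.00959j  Y=-0.13249 + 0.23773j  product -0.00617 + 0.01644j
Σ over m = -0.30053 + 0.00000j; ×(4π/9) → -0.41962 + 0.00000j. Real part: -0.419616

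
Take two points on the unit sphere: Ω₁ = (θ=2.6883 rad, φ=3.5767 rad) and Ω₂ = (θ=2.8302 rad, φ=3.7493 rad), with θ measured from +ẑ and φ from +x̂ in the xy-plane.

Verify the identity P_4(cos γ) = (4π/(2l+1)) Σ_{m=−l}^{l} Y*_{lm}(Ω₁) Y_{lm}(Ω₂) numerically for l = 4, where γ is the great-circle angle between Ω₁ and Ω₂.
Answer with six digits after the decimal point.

0.882788

Addition theorem: P_4(cos γ) = (4π/9) Σ_m Y*_{lm}(Ω₁) Y_{lm}(Ω₂), m = −4…4:
  m=-4: (-0.002748, 0.016043) × (-0.002955, -0.002544) = (0.000049, -0.000040)  (running Σ = (0.000049, -0.000040))
  m=-3: (0.024795, 0.091196) × (-0.008555, -0.033183) = (0.002814, -0.001603)  (running Σ = (0.002863, -0.001643))
  m=-2: (0.192628, 0.228427) × (0.058378, -0.157295) = (0.047176, -0.016964)  (running Σ = (0.050039, -0.018608))
  m=-1: (0.448860, 0.208638) × (0.378659, -0.263362) = (0.224912, -0.039210)  (running Σ = (0.274951, -0.057818))
  m=0: (0.170956, -0.000000) × (0.481700, 0.000000) = (0.082349, 0.000000)  (running Σ = (0.357300, -0.057818))
  m=1: (-0.448860, 0.208638) × (-0.378659, -0.263362) = (0.224912, 0.039210)  (running Σ = (0.582212, -0.018608))
  m=2: (0.192628, -0.228427) × (0.058378, 0.157295) = (0.047176, 0.016964)  (running Σ = (0.629388, -0.001643))
  m=3: (-0.024795, 0.091196) × (0.008555, -0.033183) = (0.002814, 0.001603)  (running Σ = (0.632202, -0.000040))
  m=4: (-0.002748, -0.016043) × (-0.002955, 0.002544) = (0.000049, 0.000040)  (running Σ = (0.632250, -0.000000))
Total Σ_m = (0.632250, -0.000000). Multiply by 1.396263: (0.882788, -0.000000). P_4(cos γ) = 0.882788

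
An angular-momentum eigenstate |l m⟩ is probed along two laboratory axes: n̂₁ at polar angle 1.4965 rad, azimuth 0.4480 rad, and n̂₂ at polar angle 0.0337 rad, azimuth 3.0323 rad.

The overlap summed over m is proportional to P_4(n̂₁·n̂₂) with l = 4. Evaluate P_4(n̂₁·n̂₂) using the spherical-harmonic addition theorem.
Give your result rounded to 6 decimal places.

0.367198

Addition theorem: P_4(cos γ) = (4π/9) Σ_m Y*_{lm}(Ω₁) Y_{lm}(Ω₂), m = −4…4:
  m=-4: Y*=(-0.096027, 0.427005)  Y=(0.000001, 0.000000)  product (-0.000000, 0.000000)
  m=-3: Y*=(0.020719, 0.089783)  Y=(-0.000045, -0.000015)  product (0.000000, -0.000004)
  m=-2: Y*=(-0.199822, -0.249749)  Y=(0.002221, 0.000493)  product (-0.000321, -0.000653)
  m=-1: Y*=(-0.093473, -0.044922)  Y=(-0.063218, -0.006937)  product (0.005598, 0.003488)
  m=+0: Y*=(0.299983, -0.000000)  Y=(0.841485, 0.000000)  product (0.252432, 0.000000)
  m=+1: Y*=(0.093473, -0.044922)  Y=(0.063218, -0.006937)  product (0.005598, -0.003488)
  m=+2: Y*=(-0.199822, 0.249749)  Y=(0.002221, -0.000493)  product (-0.000321, 0.000653)
  m=+3: Y*=(-0.020719, 0.089783)  Y=(0.000045, -0.000015)  product (0.000000, 0.000004)
  m=+4: Y*=(-0.096027, -0.427005)  Y=(0.000001, -0.000000)  product (-0.000000, -0.000000)
Total Σ_m = (0.262986, -0.000000). Multiply by 1.396263: (0.367198, -0.000000). P_4(cos γ) = 0.367198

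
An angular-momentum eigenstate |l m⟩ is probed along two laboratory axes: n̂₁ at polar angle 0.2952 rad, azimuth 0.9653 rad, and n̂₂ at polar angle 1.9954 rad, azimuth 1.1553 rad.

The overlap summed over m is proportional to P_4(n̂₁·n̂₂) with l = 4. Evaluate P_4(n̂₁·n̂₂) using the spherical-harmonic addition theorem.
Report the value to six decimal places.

Expand P_4 via completeness: Σ_{m} conj(Y_{4,m}) at Ω₁ times Y_{4,m} at Ω₂ —
  m=-4: -0.00238 - 0.00209j × -0.02778 + 0.30381j = 0.00070 - 0.00067j  (running Σ = 0.00070 - 0.00067j)
  m=-3: -0.02860 + 0.00717j × 0.36978 - 0.12431j = -0.00969 + 0.00621j  (running Σ = -0.00898 + 0.00554j)
  m=-2: -0.05391 + 0.14331j × -0.03520 - 0.03856j = 0.00742 - 0.00297j  (running Σ = -0.00156 + 0.00258j)
  m=-1: 0.25539 + 0.36894j × 0.12989 - 0.29441j = 0.14179 - 0.02727j  (running Σ = 0.14023 - 0.02469j)
  m=0: 0.51466 + 0.00000j × -0.11459 + 0.00000j = -0.05898 + 0.00000j  (running Σ = 0.08126 - 0.02469j)
  m=1: -0.25539 + 0.36894j × -0.12989 - 0.29441j = 0.14179 + 0.02727j  (running Σ = 0.22305 + 0.00258j)
  m=2: -0.05391 - 0.14331j × -0.03520 + 0.03856j = 0.00742 + 0.00297j  (running Σ = 0.23047 + 0.00554j)
  m=3: 0.02860 + 0.00717j × -0.36978 - 0.12431j = -0.00969 - 0.00621j  (running Σ = 0.22079 - 0.00067j)
  m=4: -0.00238 + 0.00209j × -0.02778 - 0.30381j = 0.00070 + 0.00067j  (running Σ = 0.22149 - 0.00000j)
Total Σ_m = 0.22149 - 0.00000j. Multiply by 1.396263: 0.30926 - 0.00000j. P_4(cos γ) = 0.309255

0.309255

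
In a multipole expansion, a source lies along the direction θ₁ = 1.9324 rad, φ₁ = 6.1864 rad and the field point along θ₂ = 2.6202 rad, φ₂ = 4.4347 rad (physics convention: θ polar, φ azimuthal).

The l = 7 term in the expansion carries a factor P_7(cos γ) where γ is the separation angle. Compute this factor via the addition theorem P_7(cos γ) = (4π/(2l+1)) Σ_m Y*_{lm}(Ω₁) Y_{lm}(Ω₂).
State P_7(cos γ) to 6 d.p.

Term-by-term m-sum for l=7 (normalisation 4π/15 = 0.837758):
  term(m=-7) = (0.001136, -0.000357)   from Y*(Ω₁)=(0.243994, -0.196300), Y(Ω₂)=(0.003542, 0.001386)
  term(m=-6) = (-0.005122, -0.009711)   from Y*(Ω₁)=(-0.370536, 0.243140), Y(Ω₂)=(-0.002358, 0.024661)
  term(m=-5) = (-0.012780, 0.010048)   from Y*(Ω₁)=(0.145790, -0.076629), Y(Ω₂)=(-0.097071, 0.017900)
  term(m=-4) = (-0.054250, -0.047929)   from Y*(Ω₁)=(0.252619, -0.102997), Y(Ω₂)=(-0.117810, -0.237761)
  term(m=-3) = (-0.066066, 0.109540)   from Y*(Ω₁)=(-0.261980, 0.078280), Y(Ω₂)=(0.346204, -0.314677)
  term(m=-2) = (-0.069546, -0.026321)   from Y*(Ω₁)=(-0.165023, 0.032349), Y(Ω₂)=(0.375726, 0.233149)
  term(m=-1) = (0.001669, -0.009124)   from Y*(Ω₁)=(0.296333, -0.028771), Y(Ω₂)=(0.008540, -0.029961)
  term(m=+0) = (0.060593, 0.000000)   from Y*(Ω₁)=(0.135037, -0.000000), Y(Ω₂)=(0.448714, 0.000000)
  term(m=+1) = (0.001669, 0.009124)   from Y*(Ω₁)=(-0.296333, -0.028771), Y(Ω₂)=(-0.008540, -0.029961)
  term(m=+2) = (-0.069546, 0.026321)   from Y*(Ω₁)=(-0.165023, -0.032349), Y(Ω₂)=(0.375726, -0.233149)
  term(m=+3) = (-0.066066, -0.109540)   from Y*(Ω₁)=(0.261980, 0.078280), Y(Ω₂)=(-0.346204, -0.314677)
  term(m=+4) = (-0.054250, 0.047929)   from Y*(Ω₁)=(0.252619, 0.102997), Y(Ω₂)=(-0.117810, 0.237761)
  term(m=+5) = (-0.012780, -0.010048)   from Y*(Ω₁)=(-0.145790, -0.076629), Y(Ω₂)=(0.097071, 0.017900)
  term(m=+6) = (-0.005122, 0.009711)   from Y*(Ω₁)=(-0.370536, -0.243140), Y(Ω₂)=(-0.002358, -0.024661)
  term(m=+7) = (0.001136, 0.000357)   from Y*(Ω₁)=(-0.243994, -0.196300), Y(Ω₂)=(-0.003542, 0.001386)
Total Σ_m = (-0.349325, 0.000000). Multiply by 0.837758: (-0.292649, 0.000000). P_7(cos γ) = -0.292649

-0.292649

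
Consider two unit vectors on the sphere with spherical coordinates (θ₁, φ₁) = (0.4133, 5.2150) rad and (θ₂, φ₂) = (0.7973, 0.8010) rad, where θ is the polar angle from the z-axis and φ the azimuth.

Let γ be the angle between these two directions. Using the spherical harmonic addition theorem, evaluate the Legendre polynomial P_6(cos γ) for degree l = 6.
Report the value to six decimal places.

0.262367

Summing Y*_{l m}(θ₁,φ₁)·Y_{l m}(θ₂,φ₂) over m ∈ [−6, 6]; prefactor 4π/(2·6+1) = 0.966644:
  m=-6: Y*=+0.002012-0.000255i  Y=+0.006057+0.064517i  product +0.000029+0.000128i
  m=-5: Y*=+0.009417+0.012955i  Y=-0.142445+0.166602i  product -0.003500-0.000277i
  m=-4: Y*=-0.032502+0.069102i  Y=-0.407679+0.025475i  product +0.011490-0.028999i
  m=-3: Y*=-0.240133+0.015140i  Y=-0.291975-0.265847i  product +0.074138+0.059418i
  m=-2: Y*=-0.256656-0.404347i  Y=-0.000396-0.012692i  product -0.005030+0.003418i
  m=-1: Y*=+0.222747-0.405217i  Y=-0.255265+0.263357i  product +0.049857+0.162100i
  m=+0: Y*=-0.141998-0.000000i  Y=-0.122916+0.000000i  product +0.017454+0.000000i
  m=+1: Y*=-0.222747-0.405217i  Y=+0.255265+0.263357i  product +0.049857-0.162100i
  m=+2: Y*=-0.256656+0.404347i  Y=-0.000396+0.012692i  product -0.005030-0.003418i
  m=+3: Y*=+0.240133+0.015140i  Y=+0.291975-0.265847i  product +0.074138-0.059418i
  m=+4: Y*=-0.032502-0.069102i  Y=-0.407679-0.025475i  product +0.011490+0.028999i
  m=+5: Y*=-0.009417+0.012955i  Y=+0.142445+0.166602i  product -0.003500+0.000277i
  m=+6: Y*=+0.002012+0.000255i  Y=+0.006057-0.064517i  product +0.000029-0.000128i
Accumulated sum +0.271421+0.000000i; after 4π/(2l+1) scaling, +0.262367+0.000000i ⇒ P_6 = 0.262367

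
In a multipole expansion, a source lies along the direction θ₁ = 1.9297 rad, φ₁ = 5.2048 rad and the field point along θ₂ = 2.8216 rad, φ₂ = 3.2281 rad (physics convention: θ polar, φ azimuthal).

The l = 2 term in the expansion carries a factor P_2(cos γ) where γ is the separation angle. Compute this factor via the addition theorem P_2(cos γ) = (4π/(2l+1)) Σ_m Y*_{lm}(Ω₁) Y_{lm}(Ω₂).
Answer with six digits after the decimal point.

-0.429283

Expand P_2 via completeness: Σ_{m} conj(Y_{2,m}) at Ω₁ times Y_{2,m} at Ω₂ —
  m=-2: Y*=-0.18726 - 0.28213j  Y=0.03765 - 0.00658j  product -0.00891 - 0.00939j
  m=-1: Y*=-0.12011 + 0.22388j  Y=0.22981 - 0.01993j  product -0.02314 + 0.05385j
  m=+0: Y*=-0.19866 + 0.00000j  Y=0.53716 + 0.00000j  product -0.10671 + 0.00000j
  m=+1: Y*=0.12011 + 0.22388j  Y=-0.22981 - 0.01993j  product -0.02314 - 0.05385j
  m=+2: Y*=-0.18726 + 0.28213j  Y=0.03765 + 0.00658j  product -0.00891 + 0.00939j
Accumulated sum -0.17081 + 0.00000j; after 4π/(2l+1) scaling, -0.42928 + 0.00000j ⇒ P_2 = -0.429283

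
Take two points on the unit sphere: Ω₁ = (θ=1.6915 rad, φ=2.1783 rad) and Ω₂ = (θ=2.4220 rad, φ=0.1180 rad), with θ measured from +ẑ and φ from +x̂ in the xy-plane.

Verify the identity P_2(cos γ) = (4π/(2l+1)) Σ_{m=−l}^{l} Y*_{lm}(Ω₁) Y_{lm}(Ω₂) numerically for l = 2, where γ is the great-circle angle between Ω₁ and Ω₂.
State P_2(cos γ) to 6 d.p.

Summing Y*_{l m}(θ₁,φ₁)·Y_{l m}(θ₂,φ₂) over m ∈ [−2, 2]; prefactor 4π/(2·2+1) = 2.513274:
  [-2]  conj(Y_{2,-2})(Ω₁) = (-0.132600, -0.356833) ; Y_{2,-2}(Ω₂) = (0.163140, -0.039232) ; Δ = (-0.035632, -0.053012)
  [-1]  conj(Y_{2,-1})(Ω₁) = (0.052713, -0.075823) ; Y_{2,-1}(Ω₂) = (-0.380271, 0.045081) ; Δ = (-0.016627, 0.031210)
  [+0]  conj(Y_{2,0})(Ω₁) = (-0.301673, -0.000000) ; Y_{2,0}(Ω₂) = (0.219780, 0.000000) ; Δ = (-0.066302, -0.000000)
  [+1]  conj(Y_{2,1})(Ω₁) = (-0.052713, -0.075823) ; Y_{2,1}(Ω₂) = (0.380271, 0.045081) ; Δ = (-0.016627, -0.031210)
  [+2]  conj(Y_{2,2})(Ω₁) = (-0.132600, 0.356833) ; Y_{2,2}(Ω₂) = (0.163140, 0.039232) ; Δ = (-0.035632, 0.053012)
Accumulated sum (-0.170819, 0.000000); after 4π/(2l+1) scaling, (-0.429316, 0.000000) ⇒ P_2 = -0.429316

-0.429316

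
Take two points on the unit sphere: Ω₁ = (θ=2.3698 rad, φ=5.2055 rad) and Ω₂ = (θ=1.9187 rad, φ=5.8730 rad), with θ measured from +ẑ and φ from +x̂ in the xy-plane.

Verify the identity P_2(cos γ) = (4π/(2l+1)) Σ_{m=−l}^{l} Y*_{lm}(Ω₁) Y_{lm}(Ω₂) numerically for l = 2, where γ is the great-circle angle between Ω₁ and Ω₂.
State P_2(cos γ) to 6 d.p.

0.364690

Term-by-term m-sum for l=2 (normalisation 4π/5 = 2.513274):
  m=-2: Y*=-0.10368 - 0.15668j  Y=0.23280 + 0.24968j  product 0.01498 - 0.06236j
  m=-1: Y*=-0.18278 + 0.34013j  Y=-0.22706 - 0.09874j  product 0.07509 - 0.05918j
  m=+0: Y*=0.17057 + 0.00000j  Y=-0.20542 + 0.00000j  product -0.03504 + 0.00000j
  m=+1: Y*=0.18278 + 0.34013j  Y=0.22706 - 0.09874j  product 0.07509 + 0.05918j
  m=+2: Y*=-0.10368 + 0.15668j  Y=0.23280 - 0.24968j  product 0.01498 + 0.06236j
Σ over m = 0.14511 - 0.00000j; ×(4π/5) → 0.36469 - 0.00000j. Real part: 0.364690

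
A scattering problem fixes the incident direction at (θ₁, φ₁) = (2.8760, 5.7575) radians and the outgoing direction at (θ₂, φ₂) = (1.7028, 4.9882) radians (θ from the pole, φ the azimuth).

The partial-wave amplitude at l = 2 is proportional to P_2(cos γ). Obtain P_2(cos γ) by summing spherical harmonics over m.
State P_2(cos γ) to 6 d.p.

-0.352171

Term-by-term m-sum for l=2 (normalisation 4π/5 = 2.513274):
  term(m=-2) = 0.00033 + 0.01010j   from Y*(Ω₁)=0.01321 - 0.02310j, Y(Ω₂)=-0.32328 + 0.19893j
  term(m=-1) = 0.01417 + 0.01372j   from Y*(Ω₁)=-0.16925 + 0.09819j, Y(Ω₂)=-0.02745 - 0.09699j
  term(m=+0) = -0.16911 + 0.00000j   from Y*(Ω₁)=0.56560 + 0.00000j, Y(Ω₂)=-0.29900 + 0.00000j
  term(m=+1) = 0.01417 - 0.01372j   from Y*(Ω₁)=0.16925 + 0.09819j, Y(Ω₂)=0.02745 - 0.09699j
  term(m=+2) = 0.00033 - 0.01010j   from Y*(Ω₁)=0.01321 + 0.02310j, Y(Ω₂)=-0.32328 - 0.19893j
Total Σ_m = -0.14012 + 0.00000j. Multiply by 2.513274: -0.35217 + 0.00000j. P_2(cos γ) = -0.352171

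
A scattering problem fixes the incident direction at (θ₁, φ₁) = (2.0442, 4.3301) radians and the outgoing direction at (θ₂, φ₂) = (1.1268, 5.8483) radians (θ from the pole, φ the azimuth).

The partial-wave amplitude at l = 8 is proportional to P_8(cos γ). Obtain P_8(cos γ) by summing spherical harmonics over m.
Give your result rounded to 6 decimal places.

Summing Y*_{l m}(θ₁,φ₁)·Y_{l m}(θ₂,φ₂) over m ∈ [−8, 8]; prefactor 4π/(2·8+1) = 0.739198:
  term(m=-8) = 0.04223 + 0.01890j   from Y*(Ω₁)=-0.20224 - 0.01688j, Y(Ω₂)=-0.21509 - 0.07548j
  term(m=-7) = 0.06491 - 0.16827j   from Y*(Ω₁)=-0.18668 + 0.37157j, Y(Ω₂)=-0.43166 + 0.04217j
  term(m=-6) = -0.13593 - 0.04438j   from Y*(Ω₁)=0.26216 + 0.29714j, Y(Ω₂)=-0.31093 + 0.18313j
  term(m=-5) = 0.00031 - 0.00115j   from Y*(Ω₁)=0.02301 - 0.00816j, Y(Ω₂)=0.02766 - 0.04011j
  term(m=-4) = 0.11809 + 0.02522j   from Y*(Ω₁)=-0.01410 + 0.33849j, Y(Ω₂)=0.05986 - 0.35138j
  term(m=-3) = 0.00412 - 0.02588j   from Y*(Ω₁)=0.18409 + 0.08308j, Y(Ω₂)=-0.03413 - 0.12518j
  term(m=-2) = -0.07217 - 0.00762j   from Y*(Ω₁)=-0.17797 + 0.17071j, Y(Ω₂)=0.18981 + 0.22488j
  term(m=-1) = -0.00260 + 0.04941j   from Y*(Ω₁)=0.09569 + 0.23799j, Y(Ω₂)=0.17496 + 0.08128j
  term(m=+0) = 0.05698 + 0.00000j   from Y*(Ω₁)=-0.21219 + 0.00000j, Y(Ω₂)=-0.26853 + 0.00000j
  term(m=+1) = -0.00260 - 0.04941j   from Y*(Ω₁)=-0.09569 + 0.23799j, Y(Ω₂)=-0.17496 + 0.08128j
  term(m=+2) = -0.07217 + 0.00762j   from Y*(Ω₁)=-0.17797 - 0.17071j, Y(Ω₂)=0.18981 - 0.22488j
  term(m=+3) = 0.00412 + 0.02588j   from Y*(Ω₁)=-0.18409 + 0.08308j, Y(Ω₂)=0.03413 - 0.12518j
  term(m=+4) = 0.11809 - 0.02522j   from Y*(Ω₁)=-0.01410 - 0.33849j, Y(Ω₂)=0.05986 + 0.35138j
  term(m=+5) = 0.00031 + 0.00115j   from Y*(Ω₁)=-0.02301 - 0.00816j, Y(Ω₂)=-0.02766 - 0.04011j
  term(m=+6) = -0.13593 + 0.04438j   from Y*(Ω₁)=0.26216 - 0.29714j, Y(Ω₂)=-0.31093 - 0.18313j
  term(m=+7) = 0.06491 + 0.16827j   from Y*(Ω₁)=0.18668 + 0.37157j, Y(Ω₂)=0.43166 + 0.04217j
  term(m=+8) = 0.04223 - 0.01890j   from Y*(Ω₁)=-0.20224 + 0.01688j, Y(Ω₂)=-0.21509 + 0.07548j
Total Σ_m = 0.09489 + 0.00000j. Multiply by 0.739198: 0.07014 + 0.00000j. P_8(cos γ) = 0.070144

0.070144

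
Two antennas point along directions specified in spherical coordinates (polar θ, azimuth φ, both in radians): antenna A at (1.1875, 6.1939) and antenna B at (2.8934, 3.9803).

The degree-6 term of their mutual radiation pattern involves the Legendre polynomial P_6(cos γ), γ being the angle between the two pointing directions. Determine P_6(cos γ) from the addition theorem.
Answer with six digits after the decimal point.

Term-by-term m-sum for l=6 (normalisation 4π/13 = 0.966644):
  [-6]  conj(Y_{6,-6})(Ω₁) = 0.26435 - 0.15692j ; Y_{6,-6}(Ω₂) = 0.00003 + 0.00010j ; Δ = 0.00002 + 0.00002j
  [-5]  conj(Y_{6,-5})(Ω₁) = 0.38734 - 0.18540j ; Y_{6,-5}(Ω₂) = -0.00072 + 0.00126j ; Δ = -0.00005 + 0.00062j
  [-4]  conj(Y_{6,-4})(Ω₁) = 0.13317 - 0.04969j ; Y_{6,-4}(Ω₂) = -0.01186 + 0.00257j ; Δ = -0.00145 + 0.00093j
  [-3]  conj(Y_{6,-3})(Ω₁) = -0.27389 + 0.07517j ; Y_{6,-3}(Ω₂) = -0.05567 - 0.04020j ; Δ = 0.01827 + 0.00683j
  [-2]  conj(Y_{6,-2})(Ω₁) = -0.24039 + 0.04339j ; Y_{6,-2}(Ω₂) = -0.02766 - 0.25842j ; Δ = 0.01786 + 0.06092j
  [-1]  conj(Y_{6,-1})(Ω₁) = 0.20632 - 0.01847j ; Y_{6,-1}(Ω₂) = 0.39002 - 0.43398j ; Δ = 0.07245 - 0.09674j
  [+0]  conj(Y_{6,0})(Ω₁) = 0.26417 + 0.00000j ; Y_{6,0}(Ω₂) = 0.45692 + 0.00000j ; Δ = 0.12070 + 0.00000j
  [+1]  conj(Y_{6,1})(Ω₁) = -0.20632 - 0.01847j ; Y_{6,1}(Ω₂) = -0.39002 - 0.43398j ; Δ = 0.07245 + 0.09674j
  [+2]  conj(Y_{6,2})(Ω₁) = -0.24039 - 0.04339j ; Y_{6,2}(Ω₂) = -0.02766 + 0.25842j ; Δ = 0.01786 - 0.06092j
  [+3]  conj(Y_{6,3})(Ω₁) = 0.27389 + 0.07517j ; Y_{6,3}(Ω₂) = 0.05567 - 0.04020j ; Δ = 0.01827 - 0.00683j
  [+4]  conj(Y_{6,4})(Ω₁) = 0.13317 + 0.04969j ; Y_{6,4}(Ω₂) = -0.01186 - 0.00257j ; Δ = -0.00145 - 0.00093j
  [+5]  conj(Y_{6,5})(Ω₁) = -0.38734 - 0.18540j ; Y_{6,5}(Ω₂) = 0.00072 + 0.00126j ; Δ = -0.00005 - 0.00062j
  [+6]  conj(Y_{6,6})(Ω₁) = 0.26435 + 0.15692j ; Y_{6,6}(Ω₂) = 0.00003 - 0.00010j ; Δ = 0.00002 - 0.00002j
Total Σ_m = 0.33493 + 0.00000j. Multiply by 0.966644: 0.32376 + 0.00000j. P_6(cos γ) = 0.323757

0.323757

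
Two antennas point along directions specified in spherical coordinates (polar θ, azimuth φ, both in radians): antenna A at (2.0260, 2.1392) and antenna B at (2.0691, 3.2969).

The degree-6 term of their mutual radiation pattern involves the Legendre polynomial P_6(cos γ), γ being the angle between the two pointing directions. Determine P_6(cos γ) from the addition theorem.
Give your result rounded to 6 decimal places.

Addition theorem: P_6(cos γ) = (4π/13) Σ_m Y*_{lm}(Ω₁) Y_{lm}(Ω₂), m = −6…6:
  term(m=-6) = 0.04435 - 0.03464j   from Y*(Ω₁)=0.24451 + 0.06736j, Y(Ω₂)=0.13233 - 0.17813j
  term(m=-5) = 0.15830 + 0.08539j   from Y*(Ω₁)=0.12691 + 0.41089j, Y(Ω₂)=0.29835 - 0.29311j
  term(m=-4) = -0.00685 + 0.08373j   from Y*(Ω₁)=-0.16901 + 0.19952j, Y(Ω₂)=0.26126 - 0.18700j
  term(m=-3) = -0.01763 + 0.00607j   from Y*(Ω₁)=0.17969 + 0.02430j, Y(Ω₂)=-0.09187 + 0.04620j
  term(m=-2) = -0.07750 - 0.08410j   from Y*(Ω₁)=0.13769 + 0.29710j, Y(Ω₂)=-0.33253 + 0.10675j
  term(m=-1) = -0.00064 + 0.00146j   from Y*(Ω₁)=0.03803 - 0.05954j, Y(Ω₂)=-0.02236 + 0.00350j
  term(m=+0) = 0.11130 + 0.00000j   from Y*(Ω₁)=0.33023 + 0.00000j, Y(Ω₂)=0.33703 + 0.00000j
  term(m=+1) = -0.00064 - 0.00146j   from Y*(Ω₁)=-0.03803 - 0.05954j, Y(Ω₂)=0.02236 + 0.00350j
  term(m=+2) = -0.07750 + 0.08410j   from Y*(Ω₁)=0.13769 - 0.29710j, Y(Ω₂)=-0.33253 - 0.10675j
  term(m=+3) = -0.01763 - 0.00607j   from Y*(Ω₁)=-0.17969 + 0.02430j, Y(Ω₂)=0.09187 + 0.04620j
  term(m=+4) = -0.00685 - 0.08373j   from Y*(Ω₁)=-0.16901 - 0.19952j, Y(Ω₂)=0.26126 + 0.18700j
  term(m=+5) = 0.15830 - 0.08539j   from Y*(Ω₁)=-0.12691 + 0.41089j, Y(Ω₂)=-0.29835 - 0.29311j
  term(m=+6) = 0.04435 + 0.03464j   from Y*(Ω₁)=0.24451 - 0.06736j, Y(Ω₂)=0.13233 + 0.17813j
Σ over m = 0.31137 + 0.00000j; ×(4π/13) → 0.30099 + 0.00000j. Real part: 0.300985

0.300985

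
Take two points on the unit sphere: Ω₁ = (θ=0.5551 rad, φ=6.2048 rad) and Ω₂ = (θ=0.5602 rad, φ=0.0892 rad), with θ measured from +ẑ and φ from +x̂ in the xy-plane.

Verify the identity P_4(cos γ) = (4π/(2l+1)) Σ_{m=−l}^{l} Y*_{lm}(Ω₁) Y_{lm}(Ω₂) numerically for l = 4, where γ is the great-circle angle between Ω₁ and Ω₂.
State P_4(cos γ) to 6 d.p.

Expand P_4 via completeness: Σ_{m} conj(Y_{4,m}) at Ω₁ times Y_{4,m} at Ω₂ —
  m=-4: Y*=0.03248 - 0.01053j  Y=0.03305 - 0.01232j  product 0.00094 - 0.00075j
  m=-3: Y*=0.15143 - 0.03628j  Y=0.15341 - 0.04206j  product 0.02171 - 0.01194j
  m=-2: Y*=0.37222 - 0.05884j  Y=0.37400 - 0.06744j  product 0.13524 - 0.04711j
  m=-1: Y*=0.43425 - 0.03411j  Y=0.42923 - 0.03839j  product 0.18508 - 0.03131j
  m=+0: Y*=-0.04338 + 0.00000j  Y=-0.05327 + 0.00000j  product 0.00231 + 0.00000j
  m=+1: Y*=-0.43425 - 0.03411j  Y=-0.42923 - 0.03839j  product 0.18508 + 0.03131j
  m=+2: Y*=0.37222 + 0.05884j  Y=0.37400 + 0.06744j  product 0.13524 + 0.04711j
  m=+3: Y*=-0.15143 - 0.03628j  Y=-0.15341 - 0.04206j  product 0.02171 + 0.01194j
  m=+4: Y*=0.03248 + 0.01053j  Y=0.03305 + 0.01232j  product 0.00094 + 0.00075j
Accumulated sum 0.68825 + 0.00000j; after 4π/(2l+1) scaling, 0.96099 + 0.00000j ⇒ P_4 = 0.960985

0.960985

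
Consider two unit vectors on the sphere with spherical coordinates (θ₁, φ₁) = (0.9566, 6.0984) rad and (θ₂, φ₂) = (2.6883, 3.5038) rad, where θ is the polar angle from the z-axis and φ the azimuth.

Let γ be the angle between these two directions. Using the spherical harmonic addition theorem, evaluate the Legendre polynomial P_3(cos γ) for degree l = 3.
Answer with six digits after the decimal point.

Addition theorem: P_3(cos γ) = (4π/7) Σ_m Y*_{lm}(Ω₁) Y_{lm}(Ω₂), m = −3…3:
  [-3]  conj(Y_{3,-3})(Ω₁) = 0.19362 - 0.11987j ; Y_{3,-3}(Ω₂) = -0.01631 + 0.03101j ; Δ = 0.00056 + 0.00796j
  [-2]  conj(Y_{3,-2})(Ω₁) = 0.36680 - 0.14209j ; Y_{3,-2}(Ω₂) = -0.13196 + 0.11677j ; Δ = -0.03181 + 0.06158j
  [-1]  conj(Y_{3,-1})(Ω₁) = 0.17151 - 0.03206j ; Y_{3,-1}(Ω₂) = -0.40248 + 0.15251j ; Δ = -0.06414 + 0.03906j
  [+0]  conj(Y_{3,0})(Ω₁) = -0.28805 + 0.00000j ; Y_{3,0}(Ω₂) = -0.34928 + 0.00000j ; Δ = 0.10061 + 0.00000j
  [+1]  conj(Y_{3,1})(Ω₁) = -0.17151 - 0.03206j ; Y_{3,1}(Ω₂) = 0.40248 + 0.15251j ; Δ = -0.06414 - 0.03906j
  [+2]  conj(Y_{3,2})(Ω₁) = 0.36680 + 0.14209j ; Y_{3,2}(Ω₂) = -0.13196 - 0.11677j ; Δ = -0.03181 - 0.06158j
  [+3]  conj(Y_{3,3})(Ω₁) = -0.19362 - 0.11987j ; Y_{3,3}(Ω₂) = 0.01631 + 0.03101j ; Δ = 0.00056 - 0.00796j
Accumulated sum -0.09017 - 0.00000j; after 4π/(2l+1) scaling, -0.16188 - 0.00000j ⇒ P_3 = -0.161876

-0.161876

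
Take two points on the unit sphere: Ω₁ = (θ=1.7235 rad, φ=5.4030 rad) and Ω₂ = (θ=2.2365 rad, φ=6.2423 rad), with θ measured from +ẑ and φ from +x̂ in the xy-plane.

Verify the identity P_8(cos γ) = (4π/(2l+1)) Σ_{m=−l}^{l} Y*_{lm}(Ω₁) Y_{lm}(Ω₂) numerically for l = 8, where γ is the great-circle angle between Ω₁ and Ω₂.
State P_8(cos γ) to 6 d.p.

Addition theorem: P_8(cos γ) = (4π/17) Σ_m Y*_{lm}(Ω₁) Y_{lm}(Ω₂), m = −8…8:
  m=-8: Y*=(0.340756, -0.322769)  Y=(0.071453, 0.024242)  product (0.032173, -0.014802)
  m=-7: Y*=(-0.286795, -0.035131)  Y=(-0.227370, -0.066910)  product (0.062858, 0.027177)
  m=-6: Y*=(-0.123387, -0.193043)  Y=(0.408036, 0.102153)  product (-0.030626, -0.091373)
  m=-5: Y*=(-0.094842, 0.294596)  Y=(-0.402746, -0.083498)  product (0.062796, -0.110728)
  m=-4: Y*=(-0.129918, 0.051763)  Y=(0.068956, 0.011379)  product (-0.009548, 0.002091)
  m=-3: Y*=(0.272199, 0.149070)  Y=(0.323776, 0.039913)  product (0.082182, 0.059130)
  m=-2: Y*=(0.018480, 0.096310)  Y=(-0.254984, -0.020897)  product (-0.002699, -0.024944)
  m=-1: Y*=(0.196558, -0.237858)  Y=(-0.220533, -0.009022)  product (-0.045493, 0.050682)
  m=+0: Y*=(0.085502, -0.000000)  Y=(0.293114, 0.000000)  product (0.025062, 0.000000)
  m=+1: Y*=(-0.196558, -0.237858)  Y=(0.220533, -0.009022)  product (-0.045493, -0.050682)
  m=+2: Y*=(0.018480, -0.096310)  Y=(-0.254984, 0.020897)  product (-0.002699, 0.024944)
  m=+3: Y*=(-0.272199, 0.149070)  Y=(-0.323776, 0.039913)  product (0.082182, -0.059130)
  m=+4: Y*=(-0.129918, -0.051763)  Y=(0.068956, -0.011379)  product (-0.009548, -0.002091)
  m=+5: Y*=(0.094842, 0.294596)  Y=(0.402746, -0.083498)  product (0.062796, 0.110728)
  m=+6: Y*=(-0.123387, 0.193043)  Y=(0.408036, -0.102153)  product (-0.030626, 0.091373)
  m=+7: Y*=(0.286795, -0.035131)  Y=(0.227370, -0.066910)  product (0.062858, -0.027177)
  m=+8: Y*=(0.340756, 0.322769)  Y=(0.071453, -0.024242)  product (0.032173, 0.014802)
Total Σ_m = (0.328345, -0.000000). Multiply by 0.739198: (0.242712, -0.000000). P_8(cos γ) = 0.242712

0.242712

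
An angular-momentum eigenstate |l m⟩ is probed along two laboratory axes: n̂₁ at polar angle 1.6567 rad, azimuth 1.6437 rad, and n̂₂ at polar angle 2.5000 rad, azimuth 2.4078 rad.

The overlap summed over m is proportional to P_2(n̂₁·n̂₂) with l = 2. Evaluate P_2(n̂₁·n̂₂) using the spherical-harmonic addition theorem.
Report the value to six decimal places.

Term-by-term m-sum for l=2 (normalisation 4π/5 = 2.513274):
  m=-2: (-0.379362, -0.055709) × (0.014254, 0.137615) = (0.002259, -0.053000)  (running Σ = (0.002259, -0.053000))
  m=-1: (0.004810, -0.065863) × (0.275080, 0.248059) = (0.017661, -0.016924)  (running Σ = (0.019920, -0.069924))
  m=0: (-0.308426, -0.000000) × (0.291893, 0.000000) = (-0.090027, -0.000000)  (running Σ = (-0.070107, -0.069924))
  m=1: (-0.004810, -0.065863) × (-0.275080, 0.248059) = (0.017661, 0.016924)  (running Σ = (-0.052446, -0.053000))
  m=2: (-0.379362, 0.055709) × (0.014254, -0.137615) = (0.002259, 0.053000)  (running Σ = (-0.050187, -0.000000))
Accumulated sum (-0.050187, -0.000000); after 4π/(2l+1) scaling, (-0.126134, -0.000000) ⇒ P_2 = -0.126134

-0.126134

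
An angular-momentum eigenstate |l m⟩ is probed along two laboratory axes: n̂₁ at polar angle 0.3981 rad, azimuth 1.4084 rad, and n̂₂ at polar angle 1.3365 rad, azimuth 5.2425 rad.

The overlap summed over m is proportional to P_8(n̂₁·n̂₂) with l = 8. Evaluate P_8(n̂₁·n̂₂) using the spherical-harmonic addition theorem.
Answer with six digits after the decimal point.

0.218071

Summing Y*_{l m}(θ₁,φ₁)·Y_{l m}(θ₂,φ₂) over m ∈ [−8, 8]; prefactor 4π/(2·8+1) = 0.739198:
  term(m=-8) = +0.000080+0.000073i   from Y*(Ω₁)=+0.000071-0.000253i, Y(Ω₂)=-0.187582+0.367912i
  term(m=-7) = -0.000133-0.000977i   from Y*(Ω₁)=-0.002269-0.001052i, Y(Ω₂)=+0.212492+0.332112i
  term(m=-6) = +0.000485-0.000778i   from Y*(Ω₁)=-0.008429+0.012416i, Y(Ω₂)=-0.061010+0.002385i
  term(m=-5) = -0.021863+0.007268i   from Y*(Ω₁)=+0.046414+0.044009i, Y(Ω₂)=-0.169852+0.317645i
  term(m=-4) = +0.011837+0.004613i   from Y*(Ω₁)=+0.157213-0.119411i, Y(Ω₂)=+0.033616+0.054873i
  term(m=-3) = +0.065937+0.118791i   from Y*(Ω₁)=-0.199092-0.375799i, Y(Ω₂)=-0.319409+0.006241i
  term(m=-2) = +0.012142-0.064602i   from Y*(Ω₁)=-0.529406+0.178260i, Y(Ω₂)=-0.057504+0.102665i
  term(m=-1) = +0.050728-0.042082i   from Y*(Ω₁)=+0.035908+0.219163i, Y(Ω₂)=-0.150061-0.256047i
  term(m=+0) = +0.056583+0.000000i   from Y*(Ω₁)=-0.426330-0.000000i, Y(Ω₂)=-0.132722+0.000000i
  term(m=+1) = +0.050728+0.042082i   from Y*(Ω₁)=-0.035908+0.219163i, Y(Ω₂)=+0.150061-0.256047i
  term(m=+2) = +0.012142+0.064602i   from Y*(Ω₁)=-0.529406-0.178260i, Y(Ω₂)=-0.057504-0.102665i
  term(m=+3) = +0.065937-0.118791i   from Y*(Ω₁)=+0.199092-0.375799i, Y(Ω₂)=+0.319409+0.006241i
  term(m=+4) = +0.011837-0.004613i   from Y*(Ω₁)=+0.157213+0.119411i, Y(Ω₂)=+0.033616-0.054873i
  term(m=+5) = -0.021863-0.007268i   from Y*(Ω₁)=-0.046414+0.044009i, Y(Ω₂)=+0.169852+0.317645i
  term(m=+6) = +0.000485+0.000778i   from Y*(Ω₁)=-0.008429-0.012416i, Y(Ω₂)=-0.061010-0.002385i
  term(m=+7) = -0.000133+0.000977i   from Y*(Ω₁)=+0.002269-0.001052i, Y(Ω₂)=-0.212492+0.332112i
  term(m=+8) = +0.000080-0.000073i   from Y*(Ω₁)=+0.000071+0.000253i, Y(Ω₂)=-0.187582-0.367912i
Σ over m = +0.295010-0.000000i; ×(4π/17) → +0.218071-0.000000i. Real part: 0.218071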